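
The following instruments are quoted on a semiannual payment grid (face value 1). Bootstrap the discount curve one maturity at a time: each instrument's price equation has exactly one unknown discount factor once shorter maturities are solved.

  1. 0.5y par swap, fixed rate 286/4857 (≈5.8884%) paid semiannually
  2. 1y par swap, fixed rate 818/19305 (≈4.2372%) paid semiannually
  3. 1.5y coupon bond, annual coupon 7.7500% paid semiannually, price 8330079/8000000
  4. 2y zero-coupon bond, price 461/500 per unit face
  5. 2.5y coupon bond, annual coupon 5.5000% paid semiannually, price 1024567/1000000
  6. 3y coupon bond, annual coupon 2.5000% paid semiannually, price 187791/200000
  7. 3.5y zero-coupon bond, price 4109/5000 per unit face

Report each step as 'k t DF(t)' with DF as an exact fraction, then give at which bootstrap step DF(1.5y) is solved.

step 1 [0.5y] swap r/2=143/4857: DF=(1 − 143/4857·(0))/(1+143/4857) = 4857/5000 ≈ 0.971400
step 2 [1y] swap r/2=409/19305: DF=(1 − 409/19305·(0.971400))/(1+409/19305) = 9591/10000 ≈ 0.959100
step 3 [1.5y] bond c/2=31/800: DF=(8330079/8000000 − 31/800·(0.971400+0.959100))/(1+31/800) = 1163/1250 ≈ 0.930400
step 4 [2y] zero: DF = P = 461/500 ≈ 0.922000
step 5 [2.5y] bond c/2=11/400: DF=(1024567/1000000 − 11/400·(0.971400+0.959100+0.930400+0.922000))/(1+11/400) = 8959/10000 ≈ 0.895900
step 6 [3y] bond c/2=1/80: DF=(187791/200000 − 1/80·(0.971400+0.959100+0.930400+0.922000+0.895900))/(1+1/80) = 1087/1250 ≈ 0.869600
step 7 [3.5y] zero: DF = P = 4109/5000 ≈ 0.821800

1 1/2 4857/5000
2 1 9591/10000
3 3/2 1163/1250
4 2 461/500
5 5/2 8959/10000
6 3 1087/1250
7 7/2 4109/5000
DF(1.5y) is solved at step 3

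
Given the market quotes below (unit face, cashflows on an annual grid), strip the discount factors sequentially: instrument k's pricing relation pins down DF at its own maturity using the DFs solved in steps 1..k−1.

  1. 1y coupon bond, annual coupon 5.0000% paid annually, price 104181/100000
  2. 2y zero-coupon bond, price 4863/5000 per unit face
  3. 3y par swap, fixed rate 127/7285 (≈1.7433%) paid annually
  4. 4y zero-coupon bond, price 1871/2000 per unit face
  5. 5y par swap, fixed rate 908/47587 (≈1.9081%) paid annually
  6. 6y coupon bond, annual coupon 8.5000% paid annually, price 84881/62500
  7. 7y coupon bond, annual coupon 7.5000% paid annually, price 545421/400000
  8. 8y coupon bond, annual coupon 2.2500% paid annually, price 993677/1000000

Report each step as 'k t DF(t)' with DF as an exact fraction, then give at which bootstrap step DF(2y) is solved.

1 1 4961/5000
2 2 4863/5000
3 3 2373/2500
4 4 1871/2000
5 5 2273/2500
6 6 8789/10000
7 7 8751/10000
8 8 1657/2000
DF(2y) is solved at step 2

step 1 [1y] bond c/1=1/20: DF=(104181/100000 − 1/20·(0))/(1+1/20) = 4961/5000 ≈ 0.992200
step 2 [2y] zero: DF = P = 4863/5000 ≈ 0.972600
step 3 [3y] swap r/1=127/7285: DF=(1 − 127/7285·(0.992200+0.972600))/(1+127/7285) = 2373/2500 ≈ 0.949200
step 4 [4y] zero: DF = P = 1871/2000 ≈ 0.935500
step 5 [5y] swap r/1=908/47587: DF=(1 − 908/47587·(0.992200+0.972600+0.949200+0.935500))/(1+908/47587) = 2273/2500 ≈ 0.909200
step 6 [6y] bond c/1=17/200: DF=(84881/62500 − 17/200·(0.992200+0.972600+0.949200+0.935500+0.909200))/(1+17/200) = 8789/10000 ≈ 0.878900
step 7 [7y] bond c/1=3/40: DF=(545421/400000 − 3/40·(0.992200+0.972600+0.949200+0.935500+0.909200+0.878900))/(1+3/40) = 8751/10000 ≈ 0.875100
step 8 [8y] bond c/1=9/400: DF=(993677/1000000 − 9/400·(0.992200+0.972600+0.949200+0.935500+0.909200+0.878900+0.875100))/(1+9/400) = 1657/2000 ≈ 0.828500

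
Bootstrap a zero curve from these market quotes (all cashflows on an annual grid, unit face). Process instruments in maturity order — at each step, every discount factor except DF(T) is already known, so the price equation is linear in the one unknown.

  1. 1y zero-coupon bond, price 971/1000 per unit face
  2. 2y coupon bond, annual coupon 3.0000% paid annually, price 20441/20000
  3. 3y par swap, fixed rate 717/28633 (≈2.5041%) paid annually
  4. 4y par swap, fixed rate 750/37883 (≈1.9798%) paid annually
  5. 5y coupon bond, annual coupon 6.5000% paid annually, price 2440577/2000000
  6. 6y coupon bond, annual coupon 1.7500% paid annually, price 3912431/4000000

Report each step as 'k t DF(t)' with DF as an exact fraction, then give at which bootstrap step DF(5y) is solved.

1 1 971/1000
2 2 241/250
3 3 9283/10000
4 4 37/40
5 5 4573/5000
6 6 2201/2500
DF(5y) is solved at step 5

step 1 [1y] zero: DF = P = 971/1000 ≈ 0.971000
step 2 [2y] bond c/1=3/100: DF=(20441/20000 − 3/100·(0.971000))/(1+3/100) = 241/250 ≈ 0.964000
step 3 [3y] swap r/1=717/28633: DF=(1 − 717/28633·(0.971000+0.964000))/(1+717/28633) = 9283/10000 ≈ 0.928300
step 4 [4y] swap r/1=750/37883: DF=(1 − 750/37883·(0.971000+0.964000+0.928300))/(1+750/37883) = 37/40 ≈ 0.925000
step 5 [5y] bond c/1=13/200: DF=(2440577/2000000 − 13/200·(0.971000+0.964000+0.928300+0.925000))/(1+13/200) = 4573/5000 ≈ 0.914600
step 6 [6y] bond c/1=7/400: DF=(3912431/4000000 − 7/400·(0.971000+0.964000+0.928300+0.925000+0.914600))/(1+7/400) = 2201/2500 ≈ 0.880400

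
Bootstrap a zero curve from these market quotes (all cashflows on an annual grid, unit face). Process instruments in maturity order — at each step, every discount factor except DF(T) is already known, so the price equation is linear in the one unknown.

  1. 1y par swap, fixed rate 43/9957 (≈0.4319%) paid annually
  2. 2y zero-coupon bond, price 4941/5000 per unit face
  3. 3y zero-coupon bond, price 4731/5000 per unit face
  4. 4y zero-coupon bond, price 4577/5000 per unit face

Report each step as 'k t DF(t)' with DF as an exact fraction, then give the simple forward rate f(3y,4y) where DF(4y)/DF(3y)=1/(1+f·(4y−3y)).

1 1 9957/10000
2 2 4941/5000
3 3 4731/5000
4 4 4577/5000
f(3y,4y) = ((4731/5000)/(4577/5000) − 1)/(1) = 154/4577 ≈ 3.3646%

step 1 [1y] swap r/1=43/9957: DF=(1 − 43/9957·(0))/(1+43/9957) = 9957/10000 ≈ 0.995700
step 2 [2y] zero: DF = P = 4941/5000 ≈ 0.988200
step 3 [3y] zero: DF = P = 4731/5000 ≈ 0.946200
step 4 [4y] zero: DF = P = 4577/5000 ≈ 0.915400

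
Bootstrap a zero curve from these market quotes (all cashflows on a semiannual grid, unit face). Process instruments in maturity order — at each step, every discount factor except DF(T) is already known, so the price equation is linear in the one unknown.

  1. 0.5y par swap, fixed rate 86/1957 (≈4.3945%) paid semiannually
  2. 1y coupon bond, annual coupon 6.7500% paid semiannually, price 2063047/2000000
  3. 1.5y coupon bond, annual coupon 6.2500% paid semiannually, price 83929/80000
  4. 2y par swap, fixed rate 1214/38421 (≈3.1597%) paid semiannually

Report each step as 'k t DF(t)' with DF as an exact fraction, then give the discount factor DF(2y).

1 1/2 1957/2000
2 1 9659/10000
3 3/2 599/625
4 2 9393/10000
DF(2y) = 9393/10000 ≈ 0.939300

step 1 [0.5y] swap r/2=43/1957: DF=(1 − 43/1957·(0))/(1+43/1957) = 1957/2000 ≈ 0.978500
step 2 [1y] bond c/2=27/800: DF=(2063047/2000000 − 27/800·(0.978500))/(1+27/800) = 9659/10000 ≈ 0.965900
step 3 [1.5y] bond c/2=1/32: DF=(83929/80000 − 1/32·(0.978500+0.965900))/(1+1/32) = 599/625 ≈ 0.958400
step 4 [2y] swap r/2=607/38421: DF=(1 − 607/38421·(0.978500+0.965900+0.958400))/(1+607/38421) = 9393/10000 ≈ 0.939300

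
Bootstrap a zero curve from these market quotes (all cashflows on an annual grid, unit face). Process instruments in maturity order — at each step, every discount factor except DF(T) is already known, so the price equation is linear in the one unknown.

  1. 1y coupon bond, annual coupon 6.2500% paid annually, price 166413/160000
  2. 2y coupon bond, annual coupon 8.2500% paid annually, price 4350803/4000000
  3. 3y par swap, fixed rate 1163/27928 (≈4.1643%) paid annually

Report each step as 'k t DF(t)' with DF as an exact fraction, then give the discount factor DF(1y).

step 1 [1y] bond c/1=1/16: DF=(166413/160000 − 1/16·(0))/(1+1/16) = 9789/10000 ≈ 0.978900
step 2 [2y] bond c/1=33/400: DF=(4350803/4000000 − 33/400·(0.978900))/(1+33/400) = 4651/5000 ≈ 0.930200
step 3 [3y] swap r/1=1163/27928: DF=(1 − 1163/27928·(0.978900+0.930200))/(1+1163/27928) = 8837/10000 ≈ 0.883700

1 1 9789/10000
2 2 4651/5000
3 3 8837/10000
DF(1y) = 9789/10000 ≈ 0.978900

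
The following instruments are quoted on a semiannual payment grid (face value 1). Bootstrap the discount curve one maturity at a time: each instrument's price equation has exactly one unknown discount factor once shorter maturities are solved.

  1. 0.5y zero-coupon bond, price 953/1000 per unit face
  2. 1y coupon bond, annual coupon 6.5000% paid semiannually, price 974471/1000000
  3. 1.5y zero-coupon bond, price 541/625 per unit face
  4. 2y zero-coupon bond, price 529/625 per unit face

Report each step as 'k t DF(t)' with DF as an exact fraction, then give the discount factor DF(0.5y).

step 1 [0.5y] zero: DF = P = 953/1000 ≈ 0.953000
step 2 [1y] bond c/2=13/400: DF=(974471/1000000 − 13/400·(0.953000))/(1+13/400) = 4569/5000 ≈ 0.913800
step 3 [1.5y] zero: DF = P = 541/625 ≈ 0.865600
step 4 [2y] zero: DF = P = 529/625 ≈ 0.846400

1 1/2 953/1000
2 1 4569/5000
3 3/2 541/625
4 2 529/625
DF(0.5y) = 953/1000 ≈ 0.953000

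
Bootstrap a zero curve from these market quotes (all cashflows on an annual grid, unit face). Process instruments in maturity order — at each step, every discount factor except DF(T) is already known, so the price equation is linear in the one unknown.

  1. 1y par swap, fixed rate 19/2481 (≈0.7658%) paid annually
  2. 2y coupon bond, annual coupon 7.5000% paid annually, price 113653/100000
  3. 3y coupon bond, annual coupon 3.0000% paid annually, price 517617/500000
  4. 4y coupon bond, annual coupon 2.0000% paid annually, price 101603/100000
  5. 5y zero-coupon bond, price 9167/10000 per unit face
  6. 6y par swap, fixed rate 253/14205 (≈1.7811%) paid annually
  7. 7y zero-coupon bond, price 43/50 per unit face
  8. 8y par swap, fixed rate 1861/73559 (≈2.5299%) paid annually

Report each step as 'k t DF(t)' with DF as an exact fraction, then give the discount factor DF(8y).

step 1 [1y] swap r/1=19/2481: DF=(1 − 19/2481·(0))/(1+19/2481) = 2481/2500 ≈ 0.992400
step 2 [2y] bond c/1=3/40: DF=(113653/100000 − 3/40·(0.992400))/(1+3/40) = 247/250 ≈ 0.988000
step 3 [3y] bond c/1=3/100: DF=(517617/500000 − 3/100·(0.992400+0.988000))/(1+3/100) = 4737/5000 ≈ 0.947400
step 4 [4y] bond c/1=1/50: DF=(101603/100000 − 1/50·(0.992400+0.988000+0.947400))/(1+1/50) = 9387/10000 ≈ 0.938700
step 5 [5y] zero: DF = P = 9167/10000 ≈ 0.916700
step 6 [6y] swap r/1=253/14205: DF=(1 − 253/14205·(0.992400+0.988000+0.947400+0.938700+0.916700))/(1+253/14205) = 2247/2500 ≈ 0.898800
step 7 [7y] zero: DF = P = 43/50 ≈ 0.860000
step 8 [8y] swap r/1=1861/73559: DF=(1 − 1861/73559·(0.992400+0.988000+0.947400+0.938700+0.916700+0.898800+0.860000))/(1+1861/73559) = 8139/10000 ≈ 0.813900

1 1 2481/2500
2 2 247/250
3 3 4737/5000
4 4 9387/10000
5 5 9167/10000
6 6 2247/2500
7 7 43/50
8 8 8139/10000
DF(8y) = 8139/10000 ≈ 0.813900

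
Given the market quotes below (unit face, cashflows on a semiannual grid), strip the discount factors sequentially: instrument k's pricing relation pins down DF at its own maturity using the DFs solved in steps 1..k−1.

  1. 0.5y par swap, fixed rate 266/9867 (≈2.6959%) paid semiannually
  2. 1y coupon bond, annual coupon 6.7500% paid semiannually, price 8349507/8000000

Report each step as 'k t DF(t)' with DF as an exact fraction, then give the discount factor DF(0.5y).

1 1/2 9867/10000
2 1 4887/5000
DF(0.5y) = 9867/10000 ≈ 0.986700

step 1 [0.5y] swap r/2=133/9867: DF=(1 − 133/9867·(0))/(1+133/9867) = 9867/10000 ≈ 0.986700
step 2 [1y] bond c/2=27/800: DF=(8349507/8000000 − 27/800·(0.986700))/(1+27/800) = 4887/5000 ≈ 0.977400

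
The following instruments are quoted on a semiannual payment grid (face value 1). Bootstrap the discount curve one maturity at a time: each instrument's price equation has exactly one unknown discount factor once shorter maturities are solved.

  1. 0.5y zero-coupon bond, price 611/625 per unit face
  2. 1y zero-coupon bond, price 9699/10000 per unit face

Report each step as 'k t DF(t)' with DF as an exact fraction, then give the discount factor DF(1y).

step 1 [0.5y] zero: DF = P = 611/625 ≈ 0.977600
step 2 [1y] zero: DF = P = 9699/10000 ≈ 0.969900

1 1/2 611/625
2 1 9699/10000
DF(1y) = 9699/10000 ≈ 0.969900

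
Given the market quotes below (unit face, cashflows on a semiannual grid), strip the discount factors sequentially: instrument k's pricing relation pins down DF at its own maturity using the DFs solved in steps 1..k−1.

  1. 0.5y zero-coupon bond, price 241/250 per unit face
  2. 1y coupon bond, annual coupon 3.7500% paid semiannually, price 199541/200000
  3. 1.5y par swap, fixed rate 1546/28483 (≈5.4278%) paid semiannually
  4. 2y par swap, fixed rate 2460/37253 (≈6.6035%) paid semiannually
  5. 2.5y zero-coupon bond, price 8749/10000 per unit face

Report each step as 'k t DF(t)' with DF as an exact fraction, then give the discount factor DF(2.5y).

1 1/2 241/250
2 1 601/625
3 3/2 9227/10000
4 2 877/1000
5 5/2 8749/10000
DF(2.5y) = 8749/10000 ≈ 0.874900

step 1 [0.5y] zero: DF = P = 241/250 ≈ 0.964000
step 2 [1y] bond c/2=3/160: DF=(199541/200000 − 3/160·(0.964000))/(1+3/160) = 601/625 ≈ 0.961600
step 3 [1.5y] swap r/2=773/28483: DF=(1 − 773/28483·(0.964000+0.961600))/(1+773/28483) = 9227/10000 ≈ 0.922700
step 4 [2y] swap r/2=1230/37253: DF=(1 − 1230/37253·(0.964000+0.961600+0.922700))/(1+1230/37253) = 877/1000 ≈ 0.877000
step 5 [2.5y] zero: DF = P = 8749/10000 ≈ 0.874900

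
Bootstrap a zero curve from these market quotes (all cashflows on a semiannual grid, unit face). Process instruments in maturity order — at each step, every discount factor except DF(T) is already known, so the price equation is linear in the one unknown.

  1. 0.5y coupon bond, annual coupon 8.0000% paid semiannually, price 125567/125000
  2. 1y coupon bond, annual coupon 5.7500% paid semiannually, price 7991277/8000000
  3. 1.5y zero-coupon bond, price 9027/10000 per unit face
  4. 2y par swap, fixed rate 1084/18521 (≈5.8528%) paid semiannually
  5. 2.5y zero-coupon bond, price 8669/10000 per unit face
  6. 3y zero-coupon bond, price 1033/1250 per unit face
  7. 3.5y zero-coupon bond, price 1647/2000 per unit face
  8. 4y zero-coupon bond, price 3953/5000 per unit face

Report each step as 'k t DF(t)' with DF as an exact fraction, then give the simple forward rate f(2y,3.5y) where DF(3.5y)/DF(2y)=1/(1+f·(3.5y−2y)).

1 1/2 9659/10000
2 1 118/125
3 3/2 9027/10000
4 2 2229/2500
5 5/2 8669/10000
6 3 1033/1250
7 7/2 1647/2000
8 4 3953/5000
f(2y,3.5y) = ((2229/2500)/(1647/2000) − 1)/(3/2) = 454/8235 ≈ 5.5131%

step 1 [0.5y] bond c/2=1/25: DF=(125567/125000 − 1/25·(0))/(1+1/25) = 9659/10000 ≈ 0.965900
step 2 [1y] bond c/2=23/800: DF=(7991277/8000000 − 23/800·(0.965900))/(1+23/800) = 118/125 ≈ 0.944000
step 3 [1.5y] zero: DF = P = 9027/10000 ≈ 0.902700
step 4 [2y] swap r/2=542/18521: DF=(1 − 542/18521·(0.965900+0.944000+0.902700))/(1+542/18521) = 2229/2500 ≈ 0.891600
step 5 [2.5y] zero: DF = P = 8669/10000 ≈ 0.866900
step 6 [3y] zero: DF = P = 1033/1250 ≈ 0.826400
step 7 [3.5y] zero: DF = P = 1647/2000 ≈ 0.823500
step 8 [4y] zero: DF = P = 3953/5000 ≈ 0.790600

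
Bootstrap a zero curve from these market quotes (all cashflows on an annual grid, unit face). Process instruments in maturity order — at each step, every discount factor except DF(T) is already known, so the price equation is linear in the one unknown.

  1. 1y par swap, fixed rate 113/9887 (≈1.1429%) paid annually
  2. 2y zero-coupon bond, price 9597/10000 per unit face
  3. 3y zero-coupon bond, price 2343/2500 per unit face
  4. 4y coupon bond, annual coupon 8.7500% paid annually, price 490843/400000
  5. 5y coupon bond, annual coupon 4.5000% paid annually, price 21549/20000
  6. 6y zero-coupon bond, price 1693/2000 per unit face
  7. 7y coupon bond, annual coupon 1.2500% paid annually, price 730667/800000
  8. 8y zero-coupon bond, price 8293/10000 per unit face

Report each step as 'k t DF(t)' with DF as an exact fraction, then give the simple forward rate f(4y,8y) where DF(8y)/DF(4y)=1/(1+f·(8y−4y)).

step 1 [1y] swap r/1=113/9887: DF=(1 − 113/9887·(0))/(1+113/9887) = 9887/10000 ≈ 0.988700
step 2 [2y] zero: DF = P = 9597/10000 ≈ 0.959700
step 3 [3y] zero: DF = P = 2343/2500 ≈ 0.937200
step 4 [4y] bond c/1=7/80: DF=(490843/400000 − 7/80·(0.988700+0.959700+0.937200))/(1+7/80) = 4481/5000 ≈ 0.896200
step 5 [5y] bond c/1=9/200: DF=(21549/20000 − 9/200·(0.988700+0.959700+0.937200+0.896200))/(1+9/200) = 4341/5000 ≈ 0.868200
step 6 [6y] zero: DF = P = 1693/2000 ≈ 0.846500
step 7 [7y] bond c/1=1/80: DF=(730667/800000 − 1/80·(0.988700+0.959700+0.937200+0.896200+0.868200+0.846500))/(1+1/80) = 4171/5000 ≈ 0.834200
step 8 [8y] zero: DF = P = 8293/10000 ≈ 0.829300

1 1 9887/10000
2 2 9597/10000
3 3 2343/2500
4 4 4481/5000
5 5 4341/5000
6 6 1693/2000
7 7 4171/5000
8 8 8293/10000
f(4y,8y) = ((4481/5000)/(8293/10000) − 1)/(4) = 669/33172 ≈ 2.0168%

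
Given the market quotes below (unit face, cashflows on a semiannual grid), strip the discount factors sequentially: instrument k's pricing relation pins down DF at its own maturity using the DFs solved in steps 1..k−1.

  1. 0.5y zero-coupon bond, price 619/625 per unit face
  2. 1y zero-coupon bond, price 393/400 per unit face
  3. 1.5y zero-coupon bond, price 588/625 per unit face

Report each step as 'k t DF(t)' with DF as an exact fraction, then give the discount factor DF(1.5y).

step 1 [0.5y] zero: DF = P = 619/625 ≈ 0.990400
step 2 [1y] zero: DF = P = 393/400 ≈ 0.982500
step 3 [1.5y] zero: DF = P = 588/625 ≈ 0.940800

1 1/2 619/625
2 1 393/400
3 3/2 588/625
DF(1.5y) = 588/625 ≈ 0.940800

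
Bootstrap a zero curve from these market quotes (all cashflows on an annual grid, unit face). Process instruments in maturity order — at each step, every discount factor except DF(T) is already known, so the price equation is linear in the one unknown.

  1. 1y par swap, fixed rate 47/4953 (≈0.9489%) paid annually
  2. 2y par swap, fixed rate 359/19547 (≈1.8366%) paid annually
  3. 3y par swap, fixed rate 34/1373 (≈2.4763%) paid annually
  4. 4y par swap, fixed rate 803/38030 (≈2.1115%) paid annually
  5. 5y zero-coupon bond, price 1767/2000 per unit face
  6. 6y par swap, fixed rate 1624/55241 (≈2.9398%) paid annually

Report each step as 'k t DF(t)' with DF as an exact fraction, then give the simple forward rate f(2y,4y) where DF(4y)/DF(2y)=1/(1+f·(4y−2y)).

1 1 4953/5000
2 2 9641/10000
3 3 4643/5000
4 4 9197/10000
5 5 1767/2000
6 6 1047/1250
f(2y,4y) = ((9641/10000)/(9197/10000) − 1)/(2) = 222/9197 ≈ 2.4138%

step 1 [1y] swap r/1=47/4953: DF=(1 − 47/4953·(0))/(1+47/4953) = 4953/5000 ≈ 0.990600
step 2 [2y] swap r/1=359/19547: DF=(1 − 359/19547·(0.990600))/(1+359/19547) = 9641/10000 ≈ 0.964100
step 3 [3y] swap r/1=34/1373: DF=(1 − 34/1373·(0.990600+0.964100))/(1+34/1373) = 4643/5000 ≈ 0.928600
step 4 [4y] swap r/1=803/38030: DF=(1 − 803/38030·(0.990600+0.964100+0.928600))/(1+803/38030) = 9197/10000 ≈ 0.919700
step 5 [5y] zero: DF = P = 1767/2000 ≈ 0.883500
step 6 [6y] swap r/1=1624/55241: DF=(1 − 1624/55241·(0.990600+0.964100+0.928600+0.919700+0.883500))/(1+1624/55241) = 1047/1250 ≈ 0.837600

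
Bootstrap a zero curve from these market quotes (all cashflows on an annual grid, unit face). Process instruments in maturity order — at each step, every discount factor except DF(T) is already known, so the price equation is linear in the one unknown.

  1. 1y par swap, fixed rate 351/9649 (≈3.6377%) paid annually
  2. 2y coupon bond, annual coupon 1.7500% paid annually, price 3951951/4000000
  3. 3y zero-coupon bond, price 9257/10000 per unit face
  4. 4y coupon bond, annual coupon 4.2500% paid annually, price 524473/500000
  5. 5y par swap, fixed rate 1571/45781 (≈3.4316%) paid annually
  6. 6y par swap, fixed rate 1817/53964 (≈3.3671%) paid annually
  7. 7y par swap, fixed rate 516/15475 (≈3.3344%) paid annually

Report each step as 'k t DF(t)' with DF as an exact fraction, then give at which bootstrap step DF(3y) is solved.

1 1 9649/10000
2 2 1193/1250
3 3 9257/10000
4 4 4451/5000
5 5 8429/10000
6 6 8183/10000
7 7 496/625
DF(3y) is solved at step 3

step 1 [1y] swap r/1=351/9649: DF=(1 − 351/9649·(0))/(1+351/9649) = 9649/10000 ≈ 0.964900
step 2 [2y] bond c/1=7/400: DF=(3951951/4000000 − 7/400·(0.964900))/(1+7/400) = 1193/1250 ≈ 0.954400
step 3 [3y] zero: DF = P = 9257/10000 ≈ 0.925700
step 4 [4y] bond c/1=17/400: DF=(524473/500000 − 17/400·(0.964900+0.954400+0.925700))/(1+17/400) = 4451/5000 ≈ 0.890200
step 5 [5y] swap r/1=1571/45781: DF=(1 − 1571/45781·(0.964900+0.954400+0.925700+0.890200))/(1+1571/45781) = 8429/10000 ≈ 0.842900
step 6 [6y] swap r/1=1817/53964: DF=(1 − 1817/53964·(0.964900+0.954400+0.925700+0.890200+0.842900))/(1+1817/53964) = 8183/10000 ≈ 0.818300
step 7 [7y] swap r/1=516/15475: DF=(1 − 516/15475·(0.964900+0.954400+0.925700+0.890200+0.842900+0.818300))/(1+516/15475) = 496/625 ≈ 0.793600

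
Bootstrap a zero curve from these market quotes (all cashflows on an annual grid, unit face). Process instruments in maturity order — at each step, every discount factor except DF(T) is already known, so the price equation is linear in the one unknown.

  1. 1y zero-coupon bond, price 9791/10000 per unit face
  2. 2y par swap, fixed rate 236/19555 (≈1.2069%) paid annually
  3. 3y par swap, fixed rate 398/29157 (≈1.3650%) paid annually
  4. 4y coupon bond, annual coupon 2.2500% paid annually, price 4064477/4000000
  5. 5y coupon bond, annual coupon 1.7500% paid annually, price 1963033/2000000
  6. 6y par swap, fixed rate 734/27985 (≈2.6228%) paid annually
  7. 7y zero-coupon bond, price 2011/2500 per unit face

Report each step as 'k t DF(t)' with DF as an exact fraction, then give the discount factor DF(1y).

step 1 [1y] zero: DF = P = 9791/10000 ≈ 0.979100
step 2 [2y] swap r/1=236/19555: DF=(1 − 236/19555·(0.979100))/(1+236/19555) = 2441/2500 ≈ 0.976400
step 3 [3y] swap r/1=398/29157: DF=(1 − 398/29157·(0.979100+0.976400))/(1+398/29157) = 4801/5000 ≈ 0.960200
step 4 [4y] bond c/1=9/400: DF=(4064477/4000000 − 9/400·(0.979100+0.976400+0.960200))/(1+9/400) = 581/625 ≈ 0.929600
step 5 [5y] bond c/1=7/400: DF=(1963033/2000000 − 7/400·(0.979100+0.976400+0.960200+0.929600))/(1+7/400) = 1797/2000 ≈ 0.898500
step 6 [6y] swap r/1=734/27985: DF=(1 − 734/27985·(0.979100+0.976400+0.960200+0.929600+0.898500))/(1+734/27985) = 2133/2500 ≈ 0.853200
step 7 [7y] zero: DF = P = 2011/2500 ≈ 0.804400

1 1 9791/10000
2 2 2441/2500
3 3 4801/5000
4 4 581/625
5 5 1797/2000
6 6 2133/2500
7 7 2011/2500
DF(1y) = 9791/10000 ≈ 0.979100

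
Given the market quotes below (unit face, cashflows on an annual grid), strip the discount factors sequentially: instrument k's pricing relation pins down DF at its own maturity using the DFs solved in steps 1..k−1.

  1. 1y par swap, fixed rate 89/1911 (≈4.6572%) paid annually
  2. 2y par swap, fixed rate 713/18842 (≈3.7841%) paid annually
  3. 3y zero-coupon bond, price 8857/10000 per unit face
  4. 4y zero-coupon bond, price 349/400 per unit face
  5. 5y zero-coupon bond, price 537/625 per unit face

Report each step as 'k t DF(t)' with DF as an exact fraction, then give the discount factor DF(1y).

step 1 [1y] swap r/1=89/1911: DF=(1 − 89/1911·(0))/(1+89/1911) = 1911/2000 ≈ 0.955500
step 2 [2y] swap r/1=713/18842: DF=(1 − 713/18842·(0.955500))/(1+713/18842) = 9287/10000 ≈ 0.928700
step 3 [3y] zero: DF = P = 8857/10000 ≈ 0.885700
step 4 [4y] zero: DF = P = 349/400 ≈ 0.872500
step 5 [5y] zero: DF = P = 537/625 ≈ 0.859200

1 1 1911/2000
2 2 9287/10000
3 3 8857/10000
4 4 349/400
5 5 537/625
DF(1y) = 1911/2000 ≈ 0.955500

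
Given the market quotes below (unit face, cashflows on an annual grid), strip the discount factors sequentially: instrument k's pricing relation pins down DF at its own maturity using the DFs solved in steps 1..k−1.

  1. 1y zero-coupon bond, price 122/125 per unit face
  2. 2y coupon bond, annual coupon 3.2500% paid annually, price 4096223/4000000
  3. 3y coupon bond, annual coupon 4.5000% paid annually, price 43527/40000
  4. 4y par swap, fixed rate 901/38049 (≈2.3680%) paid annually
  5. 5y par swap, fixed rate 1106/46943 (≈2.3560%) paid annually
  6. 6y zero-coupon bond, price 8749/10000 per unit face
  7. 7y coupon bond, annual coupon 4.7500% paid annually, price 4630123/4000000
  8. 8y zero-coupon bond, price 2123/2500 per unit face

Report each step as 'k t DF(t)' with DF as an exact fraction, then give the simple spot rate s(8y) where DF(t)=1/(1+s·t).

step 1 [1y] zero: DF = P = 122/125 ≈ 0.976000
step 2 [2y] bond c/1=13/400: DF=(4096223/4000000 − 13/400·(0.976000))/(1+13/400) = 9611/10000 ≈ 0.961100
step 3 [3y] bond c/1=9/200: DF=(43527/40000 − 9/200·(0.976000+0.961100))/(1+9/200) = 9579/10000 ≈ 0.957900
step 4 [4y] swap r/1=901/38049: DF=(1 − 901/38049·(0.976000+0.961100+0.957900))/(1+901/38049) = 9099/10000 ≈ 0.909900
step 5 [5y] swap r/1=1106/46943: DF=(1 − 1106/46943·(0.976000+0.961100+0.957900+0.909900))/(1+1106/46943) = 4447/5000 ≈ 0.889400
step 6 [6y] zero: DF = P = 8749/10000 ≈ 0.874900
step 7 [7y] bond c/1=19/400: DF=(4630123/4000000 − 19/400·(0.976000+0.961100+0.957900+0.909900+0.889400+0.874900))/(1+19/400) = 341/400 ≈ 0.852500
step 8 [8y] zero: DF = P = 2123/2500 ≈ 0.849200

1 1 122/125
2 2 9611/10000
3 3 9579/10000
4 4 9099/10000
5 5 4447/5000
6 6 8749/10000
7 7 341/400
8 8 2123/2500
s(8y) = (1/(2123/2500) − 1)/(8) = 377/16984 ≈ 2.2197%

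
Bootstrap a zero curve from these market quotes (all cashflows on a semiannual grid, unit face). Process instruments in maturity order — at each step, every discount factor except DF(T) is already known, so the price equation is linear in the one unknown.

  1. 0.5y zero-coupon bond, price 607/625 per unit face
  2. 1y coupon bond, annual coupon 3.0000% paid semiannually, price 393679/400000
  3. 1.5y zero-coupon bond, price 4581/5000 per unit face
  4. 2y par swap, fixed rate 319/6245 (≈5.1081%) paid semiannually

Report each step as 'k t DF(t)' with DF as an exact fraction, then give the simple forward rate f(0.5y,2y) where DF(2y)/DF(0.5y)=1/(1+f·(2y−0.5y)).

step 1 [0.5y] zero: DF = P = 607/625 ≈ 0.971200
step 2 [1y] bond c/2=3/200: DF=(393679/400000 − 3/200·(0.971200))/(1+3/200) = 9553/10000 ≈ 0.955300
step 3 [1.5y] zero: DF = P = 4581/5000 ≈ 0.916200
step 4 [2y] swap r/2=319/12490: DF=(1 − 319/12490·(0.971200+0.955300+0.916200))/(1+319/12490) = 9043/10000 ≈ 0.904300

1 1/2 607/625
2 1 9553/10000
3 3/2 4581/5000
4 2 9043/10000
f(0.5y,2y) = ((607/625)/(9043/10000) − 1)/(3/2) = 446/9043 ≈ 4.9320%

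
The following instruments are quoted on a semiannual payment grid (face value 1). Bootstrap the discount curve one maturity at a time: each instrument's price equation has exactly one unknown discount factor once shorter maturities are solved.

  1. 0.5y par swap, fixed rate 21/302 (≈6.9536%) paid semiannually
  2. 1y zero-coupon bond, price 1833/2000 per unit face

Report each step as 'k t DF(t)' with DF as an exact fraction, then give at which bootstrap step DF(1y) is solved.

step 1 [0.5y] swap r/2=21/604: DF=(1 − 21/604·(0))/(1+21/604) = 604/625 ≈ 0.966400
step 2 [1y] zero: DF = P = 1833/2000 ≈ 0.916500

1 1/2 604/625
2 1 1833/2000
DF(1y) is solved at step 2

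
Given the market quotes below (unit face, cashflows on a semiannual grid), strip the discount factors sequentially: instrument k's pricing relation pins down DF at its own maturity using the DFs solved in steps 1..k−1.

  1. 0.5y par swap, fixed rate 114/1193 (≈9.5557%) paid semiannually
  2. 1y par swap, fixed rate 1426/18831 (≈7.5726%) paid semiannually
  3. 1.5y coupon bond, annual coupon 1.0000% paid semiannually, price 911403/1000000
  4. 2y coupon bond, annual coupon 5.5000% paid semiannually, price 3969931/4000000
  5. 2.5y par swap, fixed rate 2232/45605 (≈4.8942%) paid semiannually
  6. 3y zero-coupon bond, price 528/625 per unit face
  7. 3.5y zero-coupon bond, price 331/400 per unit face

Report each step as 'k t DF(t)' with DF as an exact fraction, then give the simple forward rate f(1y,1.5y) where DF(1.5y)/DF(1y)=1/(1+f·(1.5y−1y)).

1 1/2 1193/1250
2 1 9287/10000
3 3/2 359/400
4 2 1783/2000
5 5/2 2221/2500
6 3 528/625
7 7/2 331/400
f(1y,1.5y) = ((9287/10000)/(359/400) − 1)/(1/2) = 624/8975 ≈ 6.9526%

step 1 [0.5y] swap r/2=57/1193: DF=(1 − 57/1193·(0))/(1+57/1193) = 1193/1250 ≈ 0.954400
step 2 [1y] swap r/2=713/18831: DF=(1 − 713/18831·(0.954400))/(1+713/18831) = 9287/10000 ≈ 0.928700
step 3 [1.5y] bond c/2=1/200: DF=(911403/1000000 − 1/200·(0.954400+0.928700))/(1+1/200) = 359/400 ≈ 0.897500
step 4 [2y] bond c/2=11/400: DF=(3969931/4000000 − 11/400·(0.954400+0.928700+0.897500))/(1+11/400) = 1783/2000 ≈ 0.891500
step 5 [2.5y] swap r/2=1116/45605: DF=(1 − 1116/45605·(0.954400+0.928700+0.897500+0.891500))/(1+1116/45605) = 2221/2500 ≈ 0.888400
step 6 [3y] zero: DF = P = 528/625 ≈ 0.844800
step 7 [3.5y] zero: DF = P = 331/400 ≈ 0.827500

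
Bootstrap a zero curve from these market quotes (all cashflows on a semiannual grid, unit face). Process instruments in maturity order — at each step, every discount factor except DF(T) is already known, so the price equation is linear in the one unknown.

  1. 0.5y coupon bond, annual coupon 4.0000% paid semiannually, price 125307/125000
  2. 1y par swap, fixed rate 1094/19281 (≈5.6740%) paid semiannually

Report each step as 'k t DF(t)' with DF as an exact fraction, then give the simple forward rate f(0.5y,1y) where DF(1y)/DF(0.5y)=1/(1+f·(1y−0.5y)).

1 1/2 2457/2500
2 1 9453/10000
f(0.5y,1y) = ((2457/2500)/(9453/10000) − 1)/(1/2) = 250/3151 ≈ 7.9340%

step 1 [0.5y] bond c/2=1/50: DF=(125307/125000 − 1/50·(0))/(1+1/50) = 2457/2500 ≈ 0.982800
step 2 [1y] swap r/2=547/19281: DF=(1 − 547/19281·(0.982800))/(1+547/19281) = 9453/10000 ≈ 0.945300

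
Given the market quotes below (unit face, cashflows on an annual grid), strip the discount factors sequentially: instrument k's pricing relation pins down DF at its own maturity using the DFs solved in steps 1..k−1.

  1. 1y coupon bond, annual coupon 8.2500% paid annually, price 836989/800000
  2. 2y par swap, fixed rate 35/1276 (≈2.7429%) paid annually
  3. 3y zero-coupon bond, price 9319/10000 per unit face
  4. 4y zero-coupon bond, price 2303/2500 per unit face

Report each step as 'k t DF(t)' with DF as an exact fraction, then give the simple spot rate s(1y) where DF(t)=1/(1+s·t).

1 1 1933/2000
2 2 379/400
3 3 9319/10000
4 4 2303/2500
s(1y) = (1/(1933/2000) − 1)/(1) = 67/1933 ≈ 3.4661%

step 1 [1y] bond c/1=33/400: DF=(836989/800000 − 33/400·(0))/(1+33/400) = 1933/2000 ≈ 0.966500
step 2 [2y] swap r/1=35/1276: DF=(1 − 35/1276·(0.966500))/(1+35/1276) = 379/400 ≈ 0.947500
step 3 [3y] zero: DF = P = 9319/10000 ≈ 0.931900
step 4 [4y] zero: DF = P = 2303/2500 ≈ 0.921200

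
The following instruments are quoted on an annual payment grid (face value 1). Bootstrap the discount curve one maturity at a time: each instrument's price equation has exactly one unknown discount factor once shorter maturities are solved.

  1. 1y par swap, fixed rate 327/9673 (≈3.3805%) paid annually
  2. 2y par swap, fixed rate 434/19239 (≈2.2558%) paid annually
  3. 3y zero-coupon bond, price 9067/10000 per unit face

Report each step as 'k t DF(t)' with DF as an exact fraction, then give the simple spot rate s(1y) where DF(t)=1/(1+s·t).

1 1 9673/10000
2 2 4783/5000
3 3 9067/10000
s(1y) = (1/(9673/10000) − 1)/(1) = 327/9673 ≈ 3.3805%

step 1 [1y] swap r/1=327/9673: DF=(1 − 327/9673·(0))/(1+327/9673) = 9673/10000 ≈ 0.967300
step 2 [2y] swap r/1=434/19239: DF=(1 − 434/19239·(0.967300))/(1+434/19239) = 4783/5000 ≈ 0.956600
step 3 [3y] zero: DF = P = 9067/10000 ≈ 0.906700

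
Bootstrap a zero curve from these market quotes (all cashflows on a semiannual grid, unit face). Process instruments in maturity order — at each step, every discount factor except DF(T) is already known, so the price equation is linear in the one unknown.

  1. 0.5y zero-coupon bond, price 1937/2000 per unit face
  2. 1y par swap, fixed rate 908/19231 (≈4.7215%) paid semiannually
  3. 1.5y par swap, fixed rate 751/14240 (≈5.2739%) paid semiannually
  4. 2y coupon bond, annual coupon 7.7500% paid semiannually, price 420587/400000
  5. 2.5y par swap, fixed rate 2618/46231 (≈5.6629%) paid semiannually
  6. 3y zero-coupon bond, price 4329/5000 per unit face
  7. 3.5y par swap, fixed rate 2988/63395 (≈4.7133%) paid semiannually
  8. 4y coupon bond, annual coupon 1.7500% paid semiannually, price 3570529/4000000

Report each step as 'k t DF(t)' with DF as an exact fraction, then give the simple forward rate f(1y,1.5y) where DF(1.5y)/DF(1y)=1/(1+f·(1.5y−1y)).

1 1/2 1937/2000
2 1 4773/5000
3 3/2 9249/10000
4 2 453/500
5 5/2 8691/10000
6 3 4329/5000
7 7/2 4253/5000
8 4 8299/10000
f(1y,1.5y) = ((4773/5000)/(9249/10000) − 1)/(1/2) = 198/3083 ≈ 6.4223%

step 1 [0.5y] zero: DF = P = 1937/2000 ≈ 0.968500
step 2 [1y] swap r/2=454/19231: DF=(1 − 454/19231·(0.968500))/(1+454/19231) = 4773/5000 ≈ 0.954600
step 3 [1.5y] swap r/2=751/28480: DF=(1 − 751/28480·(0.968500+0.954600))/(1+751/28480) = 9249/10000 ≈ 0.924900
step 4 [2y] bond c/2=31/800: DF=(420587/400000 − 31/800·(0.968500+0.954600+0.924900))/(1+31/800) = 453/500 ≈ 0.906000
step 5 [2.5y] swap r/2=1309/46231: DF=(1 − 1309/46231·(0.968500+0.954600+0.924900+0.906000))/(1+1309/46231) = 8691/10000 ≈ 0.869100
step 6 [3y] zero: DF = P = 4329/5000 ≈ 0.865800
step 7 [3.5y] swap r/2=1494/63395: DF=(1 − 1494/63395·(0.968500+0.954600+0.924900+0.906000+0.869100+0.865800))/(1+1494/63395) = 4253/5000 ≈ 0.850600
step 8 [4y] bond c/2=7/800: DF=(3570529/4000000 − 7/800·(0.968500+0.954600+0.924900+0.906000+0.869100+0.865800+0.850600))/(1+7/800) = 8299/10000 ≈ 0.829900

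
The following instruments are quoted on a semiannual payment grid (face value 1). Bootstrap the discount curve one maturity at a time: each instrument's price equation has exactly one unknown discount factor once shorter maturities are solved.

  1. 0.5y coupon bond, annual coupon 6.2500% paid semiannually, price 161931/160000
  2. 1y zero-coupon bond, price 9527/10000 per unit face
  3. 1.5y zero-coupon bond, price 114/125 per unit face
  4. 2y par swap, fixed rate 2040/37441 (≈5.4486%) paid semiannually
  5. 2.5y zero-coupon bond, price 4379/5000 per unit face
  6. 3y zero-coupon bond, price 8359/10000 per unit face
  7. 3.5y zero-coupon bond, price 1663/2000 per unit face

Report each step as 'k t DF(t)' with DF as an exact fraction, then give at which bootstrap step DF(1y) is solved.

step 1 [0.5y] bond c/2=1/32: DF=(161931/160000 − 1/32·(0))/(1+1/32) = 4907/5000 ≈ 0.981400
step 2 [1y] zero: DF = P = 9527/10000 ≈ 0.952700
step 3 [1.5y] zero: DF = P = 114/125 ≈ 0.912000
step 4 [2y] swap r/2=1020/37441: DF=(1 − 1020/37441·(0.981400+0.952700+0.912000))/(1+1020/37441) = 449/500 ≈ 0.898000
step 5 [2.5y] zero: DF = P = 4379/5000 ≈ 0.875800
step 6 [3y] zero: DF = P = 8359/10000 ≈ 0.835900
step 7 [3.5y] zero: DF = P = 1663/2000 ≈ 0.831500

1 1/2 4907/5000
2 1 9527/10000
3 3/2 114/125
4 2 449/500
5 5/2 4379/5000
6 3 8359/10000
7 7/2 1663/2000
DF(1y) is solved at step 2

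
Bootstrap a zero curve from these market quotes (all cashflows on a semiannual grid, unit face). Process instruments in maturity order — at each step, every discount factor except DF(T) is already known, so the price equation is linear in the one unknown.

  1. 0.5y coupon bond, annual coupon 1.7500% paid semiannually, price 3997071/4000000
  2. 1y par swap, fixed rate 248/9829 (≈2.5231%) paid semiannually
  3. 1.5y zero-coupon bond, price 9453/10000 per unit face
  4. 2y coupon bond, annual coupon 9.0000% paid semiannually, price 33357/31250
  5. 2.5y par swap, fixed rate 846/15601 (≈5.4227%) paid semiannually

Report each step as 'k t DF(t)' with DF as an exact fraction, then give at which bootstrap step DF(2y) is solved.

step 1 [0.5y] bond c/2=7/800: DF=(3997071/4000000 − 7/800·(0))/(1+7/800) = 4953/5000 ≈ 0.990600
step 2 [1y] swap r/2=124/9829: DF=(1 − 124/9829·(0.990600))/(1+124/9829) = 1219/1250 ≈ 0.975200
step 3 [1.5y] zero: DF = P = 9453/10000 ≈ 0.945300
step 4 [2y] bond c/2=9/200: DF=(33357/31250 − 9/200·(0.990600+0.975200+0.945300))/(1+9/200) = 8961/10000 ≈ 0.896100
step 5 [2.5y] swap r/2=423/15601: DF=(1 − 423/15601·(0.990600+0.975200+0.945300+0.896100))/(1+423/15601) = 8731/10000 ≈ 0.873100

1 1/2 4953/5000
2 1 1219/1250
3 3/2 9453/10000
4 2 8961/10000
5 5/2 8731/10000
DF(2y) is solved at step 4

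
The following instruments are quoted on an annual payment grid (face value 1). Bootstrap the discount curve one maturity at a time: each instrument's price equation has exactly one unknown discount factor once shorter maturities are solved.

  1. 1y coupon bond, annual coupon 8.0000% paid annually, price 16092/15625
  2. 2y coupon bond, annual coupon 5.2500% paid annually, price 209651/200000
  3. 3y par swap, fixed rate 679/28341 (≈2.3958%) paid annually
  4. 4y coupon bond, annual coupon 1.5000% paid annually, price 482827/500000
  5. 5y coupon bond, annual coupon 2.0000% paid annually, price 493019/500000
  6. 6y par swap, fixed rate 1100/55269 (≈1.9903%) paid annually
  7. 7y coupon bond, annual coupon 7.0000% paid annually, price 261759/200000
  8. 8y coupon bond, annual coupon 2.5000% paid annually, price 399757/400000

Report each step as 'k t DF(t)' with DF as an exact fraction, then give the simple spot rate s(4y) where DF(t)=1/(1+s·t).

1 1 596/625
2 2 2371/2500
3 3 9321/10000
4 4 1819/2000
5 5 8933/10000
6 6 89/100
7 7 1077/1250
8 8 512/625
s(4y) = (1/(1819/2000) − 1)/(4) = 181/7276 ≈ 2.4876%

step 1 [1y] bond c/1=2/25: DF=(16092/15625 − 2/25·(0))/(1+2/25) = 596/625 ≈ 0.953600
step 2 [2y] bond c/1=21/400: DF=(209651/200000 − 21/400·(0.953600))/(1+21/400) = 2371/2500 ≈ 0.948400
step 3 [3y] swap r/1=679/28341: DF=(1 − 679/28341·(0.953600+0.948400))/(1+679/28341) = 9321/10000 ≈ 0.932100
step 4 [4y] bond c/1=3/200: DF=(482827/500000 − 3/200·(0.953600+0.948400+0.932100))/(1+3/200) = 1819/2000 ≈ 0.909500
step 5 [5y] bond c/1=1/50: DF=(493019/500000 − 1/50·(0.953600+0.948400+0.932100+0.909500))/(1+1/50) = 8933/10000 ≈ 0.893300
step 6 [6y] swap r/1=1100/55269: DF=(1 − 1100/55269·(0.953600+0.948400+0.932100+0.909500+0.893300))/(1+1100/55269) = 89/100 ≈ 0.890000
step 7 [7y] bond c/1=7/100: DF=(261759/200000 − 7/100·(0.953600+0.948400+0.932100+0.909500+0.893300+0.890000))/(1+7/100) = 1077/1250 ≈ 0.861600
step 8 [8y] bond c/1=1/40: DF=(399757/400000 − 1/40·(0.953600+0.948400+0.932100+0.909500+0.893300+0.890000+0.861600))/(1+1/40) = 512/625 ≈ 0.819200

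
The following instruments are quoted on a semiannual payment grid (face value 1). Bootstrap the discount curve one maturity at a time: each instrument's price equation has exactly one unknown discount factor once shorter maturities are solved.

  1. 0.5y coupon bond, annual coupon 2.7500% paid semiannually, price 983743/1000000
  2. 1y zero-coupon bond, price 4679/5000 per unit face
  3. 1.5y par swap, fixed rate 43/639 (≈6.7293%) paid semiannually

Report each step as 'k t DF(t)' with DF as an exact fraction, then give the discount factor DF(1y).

1 1/2 1213/1250
2 1 4679/5000
3 3/2 4527/5000
DF(1y) = 4679/5000 ≈ 0.935800

step 1 [0.5y] bond c/2=11/800: DF=(983743/1000000 − 11/800·(0))/(1+11/800) = 1213/1250 ≈ 0.970400
step 2 [1y] zero: DF = P = 4679/5000 ≈ 0.935800
step 3 [1.5y] swap r/2=43/1278: DF=(1 − 43/1278·(0.970400+0.935800))/(1+43/1278) = 4527/5000 ≈ 0.905400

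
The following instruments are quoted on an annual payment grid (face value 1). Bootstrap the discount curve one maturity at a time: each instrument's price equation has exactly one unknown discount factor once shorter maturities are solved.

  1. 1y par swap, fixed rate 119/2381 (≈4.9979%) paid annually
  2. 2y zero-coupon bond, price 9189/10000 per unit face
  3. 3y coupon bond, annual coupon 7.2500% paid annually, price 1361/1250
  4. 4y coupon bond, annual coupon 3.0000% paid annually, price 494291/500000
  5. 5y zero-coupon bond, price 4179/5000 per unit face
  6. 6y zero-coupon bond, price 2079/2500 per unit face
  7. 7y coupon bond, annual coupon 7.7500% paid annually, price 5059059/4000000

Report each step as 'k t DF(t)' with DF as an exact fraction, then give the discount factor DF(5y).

step 1 [1y] swap r/1=119/2381: DF=(1 − 119/2381·(0))/(1+119/2381) = 2381/2500 ≈ 0.952400
step 2 [2y] zero: DF = P = 9189/10000 ≈ 0.918900
step 3 [3y] bond c/1=29/400: DF=(1361/1250 − 29/400·(0.952400+0.918900))/(1+29/400) = 8887/10000 ≈ 0.888700
step 4 [4y] bond c/1=3/100: DF=(494291/500000 − 3/100·(0.952400+0.918900+0.888700))/(1+3/100) = 4397/5000 ≈ 0.879400
step 5 [5y] zero: DF = P = 4179/5000 ≈ 0.835800
step 6 [6y] zero: DF = P = 2079/2500 ≈ 0.831600
step 7 [7y] bond c/1=31/400: DF=(5059059/4000000 − 31/400·(0.952400+0.918900+0.888700+0.879400+0.835800+0.831600))/(1+31/400) = 7921/10000 ≈ 0.792100

1 1 2381/2500
2 2 9189/10000
3 3 8887/10000
4 4 4397/5000
5 5 4179/5000
6 6 2079/2500
7 7 7921/10000
DF(5y) = 4179/5000 ≈ 0.835800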